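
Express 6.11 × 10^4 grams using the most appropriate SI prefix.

= 61.1 × 10^3 grams; 10^3 is kilo.

61.1 kilograms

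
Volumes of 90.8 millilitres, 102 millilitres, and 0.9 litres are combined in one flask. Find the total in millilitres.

In millilitres:
  90.8 millilitres → 90.8
  102 millilitres → 102
  0.9 litres = 0.9 × 10³ millilitres = 900
Sum: 90.8 + 102 + 900 = 1092.8

1092.8 millilitres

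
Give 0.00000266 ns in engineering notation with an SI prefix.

= 2.66 × 10^-15 s; 10^-15 is femto.

2.66 fs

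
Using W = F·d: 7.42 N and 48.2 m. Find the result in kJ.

0.357644 kJ

7.42 × 48.2 = 357.644 J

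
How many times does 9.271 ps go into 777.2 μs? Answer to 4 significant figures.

(777.2e-6) / (9.271e-12) = 83.831e6

83830000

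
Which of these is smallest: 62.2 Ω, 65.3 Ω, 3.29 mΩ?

3.29 mΩ

62.2 Ω = 62.2 Ω
65.3 Ω = 65.3 Ω
3.29 mΩ = 0.00329 Ω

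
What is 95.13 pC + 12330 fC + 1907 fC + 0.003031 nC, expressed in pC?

112.398 pC

In pC:
  95.13 pC → 95.13
  12330 fC = 12330 × 10⁻³ pC = 12.33
  1907 fC = 1907 × 10⁻³ pC = 1.907
  0.003031 nC = 0.003031 × 10³ pC = 3.031
Sum: 95.13 + 12.33 + 1.907 + 3.031 = 112.398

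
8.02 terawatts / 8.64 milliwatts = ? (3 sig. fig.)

928000000000000

(8.02e12) / (8.64e-3) = 0.9282e15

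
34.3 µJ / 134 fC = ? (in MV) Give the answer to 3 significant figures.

(34.3 × 10⁻⁶) / (134 × 10⁻¹⁵) = 0.25597 × 10⁹ V

256 MV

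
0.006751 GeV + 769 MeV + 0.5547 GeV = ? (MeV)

1330.451 MeV

In MeV:
  0.006751 GeV = 0.006751e3 MeV = 6.751
  769 MeV → 769
  0.5547 GeV = 0.5547e3 MeV = 554.7
Sum: 6.751 + 769 + 554.7 = 1330.451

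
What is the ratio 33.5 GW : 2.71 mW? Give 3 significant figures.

12400000000000

(33.5 × 10⁹) / (2.71 × 10⁻³) = 12.36 × 10¹²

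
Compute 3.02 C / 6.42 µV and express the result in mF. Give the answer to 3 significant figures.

470000000 mF

(3.02) / (6.42e-6) = 0.4704e6 F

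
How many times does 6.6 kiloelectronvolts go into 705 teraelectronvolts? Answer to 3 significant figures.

107000000000

(705 × 10¹²) / (6.6 × 10³) = 106.8 × 10⁹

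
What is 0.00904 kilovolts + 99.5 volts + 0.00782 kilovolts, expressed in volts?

In volts:
  0.00904 kilovolts = 0.00904 × 10³ volts = 9.04
  99.5 volts → 99.5
  0.00782 kilovolts = 0.00782 × 10³ volts = 7.82
Sum: 9.04 + 99.5 + 7.82 = 116.36

116.36 volts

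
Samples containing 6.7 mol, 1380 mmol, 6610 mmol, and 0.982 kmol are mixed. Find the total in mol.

In mol:
  6.7 mol → 6.7
  1380 mmol = 1380 × 10^-3 mol = 1.38
  6610 mmol = 6610 × 10^-3 mol = 6.61
  0.982 kmol = 0.982 × 10^3 mol = 982
Sum: 6.7 + 1.38 + 6.61 + 982 = 996.69

996.69 mol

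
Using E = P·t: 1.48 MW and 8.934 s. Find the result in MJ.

1.48e6 × 8.934 = 13.22232e6 J

13.22232 MJ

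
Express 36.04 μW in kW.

0.00000003604 kW

micro = 10⁻⁶, kilo = 10³; factor is 10⁻⁹.
36.04 × 10⁻⁹ = 0.00000003604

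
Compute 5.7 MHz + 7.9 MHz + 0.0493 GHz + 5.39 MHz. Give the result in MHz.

68.29 MHz

In MHz:
  5.7 MHz → 5.7
  7.9 MHz → 7.9
  0.0493 GHz = 0.0493 × 10^3 MHz = 49.3
  5.39 MHz → 5.39
Sum: 5.7 + 7.9 + 49.3 + 5.39 = 68.29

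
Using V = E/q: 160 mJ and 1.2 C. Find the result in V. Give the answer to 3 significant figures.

(160e-3) / (1.2) = 133.33e-3 V

0.133 V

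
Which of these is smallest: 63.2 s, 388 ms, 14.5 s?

63.2 s = 63.2 s
388 ms = 0.388 s
14.5 s = 14.5 s

388 ms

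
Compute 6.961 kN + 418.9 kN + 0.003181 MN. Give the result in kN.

429.042 kN

In kN:
  6.961 kN → 6.961
  418.9 kN → 418.9
  0.003181 MN = 0.003181 × 10^3 kN = 3.181
Sum: 6.961 + 418.9 + 3.181 = 429.042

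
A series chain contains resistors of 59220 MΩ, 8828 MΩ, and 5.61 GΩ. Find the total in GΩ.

In GΩ:
  59220 MΩ = 59220 × 10⁻³ GΩ = 59.22
  8828 MΩ = 8828 × 10⁻³ GΩ = 8.828
  5.61 GΩ → 5.61
Sum: 59.22 + 8.828 + 5.61 = 73.658

73.658 GΩ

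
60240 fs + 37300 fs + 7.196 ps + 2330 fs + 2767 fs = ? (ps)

109.833 ps

In ps:
  60240 fs = 60240 × 10^-3 ps = 60.24
  37300 fs = 37300 × 10^-3 ps = 37.3
  7.196 ps → 7.196
  2330 fs = 2330 × 10^-3 ps = 2.33
  2767 fs = 2767 × 10^-3 ps = 2.767
Sum: 60.24 + 37.3 + 7.196 + 2.33 + 2.767 = 109.833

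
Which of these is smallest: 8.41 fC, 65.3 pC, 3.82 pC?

8.41 fC

8.41 fC = 0.00000000000000841 C
65.3 pC = 0.0000000000653 C
3.82 pC = 0.00000000000382 C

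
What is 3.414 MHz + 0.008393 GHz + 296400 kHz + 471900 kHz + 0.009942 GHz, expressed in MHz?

790.049 MHz

In MHz:
  3.414 MHz → 3.414
  0.008393 GHz = 0.008393 × 10^3 MHz = 8.393
  296400 kHz = 296400 × 10^-3 MHz = 296.4
  471900 kHz = 471900 × 10^-3 MHz = 471.9
  0.009942 GHz = 0.009942 × 10^3 MHz = 9.942
Sum: 3.414 + 8.393 + 296.4 + 471.9 + 9.942 = 790.049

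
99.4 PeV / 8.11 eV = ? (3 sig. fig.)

12300000000000000

(99.4 × 10^15) / (8.11) = 12.26 × 10^15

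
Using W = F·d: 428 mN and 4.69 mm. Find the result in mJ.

2.00732 mJ

428 × 10^-3 × 4.69 × 10^-3 = 2007.32 × 10^-6 J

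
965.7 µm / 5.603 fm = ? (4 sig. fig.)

(965.7 × 10⁻⁶) / (5.603 × 10⁻¹⁵) = 172.35 × 10⁹

172400000000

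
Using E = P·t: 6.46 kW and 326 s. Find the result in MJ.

2.10596 MJ

6.46 × 10³ × 326 = 2105.96 × 10³ J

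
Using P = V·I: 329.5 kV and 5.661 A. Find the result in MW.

329.5 × 10³ × 5.661 = 1865.2995 × 10³ W

1.8652995 MW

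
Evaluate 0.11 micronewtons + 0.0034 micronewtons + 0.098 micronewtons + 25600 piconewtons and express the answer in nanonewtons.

237 nanonewtons

In nanonewtons:
  0.11 micronewtons = 0.11 × 10^3 nanonewtons = 110
  0.0034 micronewtons = 0.0034 × 10^3 nanonewtons = 3.4
  0.098 micronewtons = 0.098 × 10^3 nanonewtons = 98
  25600 piconewtons = 25600 × 10^-3 nanonewtons = 25.6
Sum: 110 + 3.4 + 98 + 25.6 = 237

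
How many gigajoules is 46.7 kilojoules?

kilo = 10^3, giga = 10^9; factor is 10^-6.
46.7 × 10^-6 = 0.0000467

0.0000467 gigajoules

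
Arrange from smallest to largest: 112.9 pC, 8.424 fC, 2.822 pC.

8.424 fC < 2.822 pC < 112.9 pC

112.9 pC = 0.0000000001129 C
8.424 fC = 0.000000000000008424 C
2.822 pC = 0.000000000002822 C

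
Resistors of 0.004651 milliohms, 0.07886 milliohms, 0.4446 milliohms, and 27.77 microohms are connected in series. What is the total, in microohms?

In microohms:
  0.004651 milliohms = 0.004651 × 10^3 microohms = 4.651
  0.07886 milliohms = 0.07886 × 10^3 microohms = 78.86
  0.4446 milliohms = 0.4446 × 10^3 microohms = 444.6
  27.77 microohms → 27.77
Sum: 4.651 + 78.86 + 444.6 + 27.77 = 555.881

555.881 microohms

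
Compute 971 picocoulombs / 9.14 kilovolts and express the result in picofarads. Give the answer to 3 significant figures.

(971 × 10⁻¹²) / (9.14 × 10³) = 106.24 × 10⁻¹⁵ F

0.106 picofarads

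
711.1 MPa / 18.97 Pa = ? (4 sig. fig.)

(711.1e6) / (18.97) = 37.486e6

37490000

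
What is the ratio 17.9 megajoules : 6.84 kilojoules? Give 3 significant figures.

(17.9 × 10^6) / (6.84 × 10^3) = 2.617 × 10^3

2620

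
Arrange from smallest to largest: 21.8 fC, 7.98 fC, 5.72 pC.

21.8 fC = 0.0000000000000218 C
7.98 fC = 0.00000000000000798 C
5.72 pC = 0.00000000000572 C

7.98 fC < 21.8 fC < 5.72 pC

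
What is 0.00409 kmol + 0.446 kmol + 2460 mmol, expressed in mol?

452.55 mol

In mol:
  0.00409 kmol = 0.00409 × 10³ mol = 4.09
  0.446 kmol = 0.446 × 10³ mol = 446
  2460 mmol = 2460 × 10⁻³ mol = 2.46
Sum: 4.09 + 446 + 2.46 = 452.55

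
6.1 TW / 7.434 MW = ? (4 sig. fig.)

820600

(6.1 × 10^12) / (7.434 × 10^6) = 0.82055 × 10^6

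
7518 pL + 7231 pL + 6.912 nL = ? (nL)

21.661 nL

In nL:
  7518 pL = 7518e-3 nL = 7.518
  7231 pL = 7231e-3 nL = 7.231
  6.912 nL → 6.912
Sum: 7.518 + 7.231 + 6.912 = 21.661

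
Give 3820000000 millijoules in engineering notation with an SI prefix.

= 3.82 × 10^6 joules; 10^6 is mega.

3.82 megajoules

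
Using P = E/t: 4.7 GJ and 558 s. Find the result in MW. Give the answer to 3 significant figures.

(4.7 × 10⁹) / (558) = 0.0084229 × 10⁹ W

8.42 MW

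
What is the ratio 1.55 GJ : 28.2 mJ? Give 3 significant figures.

(1.55e9) / (28.2e-3) = 0.05496e12

55000000000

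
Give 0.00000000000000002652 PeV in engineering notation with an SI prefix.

26.52 meV

= 26.52 × 10^-3 eV; 10^-3 is milli.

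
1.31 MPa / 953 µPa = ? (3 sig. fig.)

(1.31 × 10⁶) / (953 × 10⁻⁶) = 0.001375 × 10¹²

1370000000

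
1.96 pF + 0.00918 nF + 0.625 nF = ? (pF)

In pF:
  1.96 pF → 1.96
  0.00918 nF = 0.00918 × 10^3 pF = 9.18
  0.625 nF = 0.625 × 10^3 pF = 625
Sum: 1.96 + 9.18 + 625 = 636.14

636.14 pF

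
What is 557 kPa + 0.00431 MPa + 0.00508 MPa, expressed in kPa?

566.39 kPa

In kPa:
  557 kPa → 557
  0.00431 MPa = 0.00431 × 10³ kPa = 4.31
  0.00508 MPa = 0.00508 × 10³ kPa = 5.08
Sum: 557 + 4.31 + 5.08 = 566.39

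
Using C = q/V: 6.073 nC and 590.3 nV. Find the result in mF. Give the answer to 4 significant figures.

10.29 mF

(6.073 × 10⁻⁹) / (590.3 × 10⁻⁹) = 0.010288 F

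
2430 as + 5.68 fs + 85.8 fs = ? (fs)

93.91 fs

In fs:
  2430 as = 2430 × 10⁻³ fs = 2.43
  5.68 fs → 5.68
  85.8 fs → 85.8
Sum: 2.43 + 5.68 + 85.8 = 93.91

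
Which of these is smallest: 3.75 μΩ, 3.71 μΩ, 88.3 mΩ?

3.71 μΩ

3.75 μΩ = 0.00000375 Ω
3.71 μΩ = 0.00000371 Ω
88.3 mΩ = 0.0883 Ω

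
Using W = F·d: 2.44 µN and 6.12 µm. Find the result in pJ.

2.44e-6 × 6.12e-6 = 14.9328e-12 J

14.9328 pJ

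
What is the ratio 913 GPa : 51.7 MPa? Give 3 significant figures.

(913 × 10⁹) / (51.7 × 10⁶) = 17.66 × 10³

17700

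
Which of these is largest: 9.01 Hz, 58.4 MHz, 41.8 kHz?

9.01 Hz = 9.01 Hz
58.4 MHz = 58400000 Hz
41.8 kHz = 41800 Hz

58.4 MHz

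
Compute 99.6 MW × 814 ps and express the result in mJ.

81.0744 mJ

99.6 × 10⁶ × 814 × 10⁻¹² = 81074.4 × 10⁻⁶ J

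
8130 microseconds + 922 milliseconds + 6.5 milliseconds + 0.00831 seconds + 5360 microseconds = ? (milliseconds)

In milliseconds:
  8130 microseconds = 8130e-3 milliseconds = 8.13
  922 milliseconds → 922
  6.5 milliseconds → 6.5
  0.00831 seconds = 0.00831e3 milliseconds = 8.31
  5360 microseconds = 5360e-3 milliseconds = 5.36
Sum: 8.13 + 922 + 6.5 + 8.31 + 5.36 = 950.3

950.3 milliseconds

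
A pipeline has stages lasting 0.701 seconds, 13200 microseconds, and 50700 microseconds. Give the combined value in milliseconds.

764.9 milliseconds

In milliseconds:
  0.701 seconds = 0.701 × 10^3 milliseconds = 701
  13200 microseconds = 13200 × 10^-3 milliseconds = 13.2
  50700 microseconds = 50700 × 10^-3 milliseconds = 50.7
Sum: 701 + 13.2 + 50.7 = 764.9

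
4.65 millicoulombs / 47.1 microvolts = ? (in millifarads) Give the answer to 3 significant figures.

98700 millifarads

(4.65e-3) / (47.1e-6) = 0.098726e3 F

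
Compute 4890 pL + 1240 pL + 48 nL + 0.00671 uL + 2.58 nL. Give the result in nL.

In nL:
  4890 pL = 4890e-3 nL = 4.89
  1240 pL = 1240e-3 nL = 1.24
  48 nL → 48
  0.00671 uL = 0.00671e3 nL = 6.71
  2.58 nL → 2.58
Sum: 4.89 + 1.24 + 48 + 6.71 + 2.58 = 63.42

63.42 nL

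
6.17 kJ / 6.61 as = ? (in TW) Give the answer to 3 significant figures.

933000000 TW

(6.17e3) / (6.61e-18) = 0.93343e21 W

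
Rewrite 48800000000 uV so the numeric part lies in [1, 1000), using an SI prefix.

= 48.8 × 10³ V; 10³ is kilo.

48.8 kV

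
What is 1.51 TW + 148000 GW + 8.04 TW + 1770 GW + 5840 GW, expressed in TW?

In TW:
  1.51 TW → 1.51
  148000 GW = 148000e-3 TW = 148
  8.04 TW → 8.04
  1770 GW = 1770e-3 TW = 1.77
  5840 GW = 5840e-3 TW = 5.84
Sum: 1.51 + 148 + 8.04 + 1.77 + 5.84 = 165.16

165.16 TW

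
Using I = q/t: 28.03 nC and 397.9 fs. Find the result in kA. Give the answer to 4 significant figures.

70.44 kA

(28.03 × 10^-9) / (397.9 × 10^-15) = 0.0704448 × 10^6 A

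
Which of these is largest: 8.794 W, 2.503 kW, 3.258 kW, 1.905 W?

3.258 kW

8.794 W = 8.794 W
2.503 kW = 2503 W
3.258 kW = 3258 W
1.905 W = 1.905 W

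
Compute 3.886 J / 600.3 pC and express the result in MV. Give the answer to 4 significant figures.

(3.886) / (600.3 × 10⁻¹²) = 0.00647343 × 10¹² V

6473 MV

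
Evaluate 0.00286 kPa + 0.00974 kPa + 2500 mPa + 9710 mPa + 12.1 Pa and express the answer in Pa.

36.91 Pa

In Pa:
  0.00286 kPa = 0.00286 × 10³ Pa = 2.86
  0.00974 kPa = 0.00974 × 10³ Pa = 9.74
  2500 mPa = 2500 × 10⁻³ Pa = 2.5
  9710 mPa = 9710 × 10⁻³ Pa = 9.71
  12.1 Pa → 12.1
Sum: 2.86 + 9.74 + 2.5 + 9.71 + 12.1 = 36.91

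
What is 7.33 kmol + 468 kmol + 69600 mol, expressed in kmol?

544.93 kmol

In kmol:
  7.33 kmol → 7.33
  468 kmol → 468
  69600 mol = 69600 × 10⁻³ kmol = 69.6
Sum: 7.33 + 468 + 69.6 = 544.93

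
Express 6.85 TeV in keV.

tera = 1e12, kilo = 1e3; factor is 1e9.
6.85 × 1e9 = 6850000000

6850000000 keV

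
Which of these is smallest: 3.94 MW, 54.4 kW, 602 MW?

3.94 MW = 3940000 W
54.4 kW = 54400 W
602 MW = 602000000 W

54.4 kW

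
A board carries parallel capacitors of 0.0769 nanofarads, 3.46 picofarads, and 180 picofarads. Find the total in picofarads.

In picofarads:
  0.0769 nanofarads = 0.0769e3 picofarads = 76.9
  3.46 picofarads → 3.46
  180 picofarads → 180
Sum: 76.9 + 3.46 + 180 = 260.36

260.36 picofarads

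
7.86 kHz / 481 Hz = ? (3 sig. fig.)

(7.86e3) / (481) = 0.01634e3

16.3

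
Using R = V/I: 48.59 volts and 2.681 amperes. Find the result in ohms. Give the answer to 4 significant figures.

(48.59) / (2.681) = 18.1238 Ω

18.12 ohms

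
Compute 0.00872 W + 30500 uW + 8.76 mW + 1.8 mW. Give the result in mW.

In mW:
  0.00872 W = 0.00872 × 10³ mW = 8.72
  30500 uW = 30500 × 10⁻³ mW = 30.5
  8.76 mW → 8.76
  1.8 mW → 1.8
Sum: 8.72 + 30.5 + 8.76 + 1.8 = 49.78

49.78 mW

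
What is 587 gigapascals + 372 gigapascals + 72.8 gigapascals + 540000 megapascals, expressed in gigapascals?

1571.8 gigapascals

In gigapascals:
  587 gigapascals → 587
  372 gigapascals → 372
  72.8 gigapascals → 72.8
  540000 megapascals = 540000e-3 gigapascals = 540
Sum: 587 + 372 + 72.8 + 540 = 1571.8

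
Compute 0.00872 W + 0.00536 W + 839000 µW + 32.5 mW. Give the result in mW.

In mW:
  0.00872 W = 0.00872 × 10^3 mW = 8.72
  0.00536 W = 0.00536 × 10^3 mW = 5.36
  839000 µW = 839000 × 10^-3 mW = 839
  32.5 mW → 32.5
Sum: 8.72 + 5.36 + 839 + 32.5 = 885.58

885.58 mW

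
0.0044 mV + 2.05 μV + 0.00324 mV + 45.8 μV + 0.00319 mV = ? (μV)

In μV:
  0.0044 mV = 0.0044e3 μV = 4.4
  2.05 μV → 2.05
  0.00324 mV = 0.00324e3 μV = 3.24
  45.8 μV → 45.8
  0.00319 mV = 0.00319e3 μV = 3.19
Sum: 4.4 + 2.05 + 3.24 + 45.8 + 3.19 = 58.68

58.68 μV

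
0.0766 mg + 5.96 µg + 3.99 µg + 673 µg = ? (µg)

In µg:
  0.0766 mg = 0.0766 × 10^3 µg = 76.6
  5.96 µg → 5.96
  3.99 µg → 3.99
  673 µg → 673
Sum: 76.6 + 5.96 + 3.99 + 673 = 759.55

759.55 µg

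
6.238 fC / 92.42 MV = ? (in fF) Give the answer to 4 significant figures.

(6.238 × 10⁻¹⁵) / (92.42 × 10⁶) = 0.0674962 × 10⁻²¹ F

0.00000006750 fF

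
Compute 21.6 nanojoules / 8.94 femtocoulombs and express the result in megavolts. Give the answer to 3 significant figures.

2.42 megavolts

(21.6 × 10⁻⁹) / (8.94 × 10⁻¹⁵) = 2.4161 × 10⁶ V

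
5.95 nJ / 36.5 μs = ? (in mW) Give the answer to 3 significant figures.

0.163 mW

(5.95 × 10⁻⁹) / (36.5 × 10⁻⁶) = 0.16301 × 10⁻³ W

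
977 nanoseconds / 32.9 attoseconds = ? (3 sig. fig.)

29700000000

(977e-9) / (32.9e-18) = 29.7e9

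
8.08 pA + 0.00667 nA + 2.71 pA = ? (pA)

17.46 pA

In pA:
  8.08 pA → 8.08
  0.00667 nA = 0.00667 × 10^3 pA = 6.67
  2.71 pA → 2.71
Sum: 8.08 + 6.67 + 2.71 = 17.46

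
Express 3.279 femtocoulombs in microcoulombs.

0.000000003279 microcoulombs

femto = 10⁻¹⁵, micro = 10⁻⁶; factor is 10⁻⁹.
3.279 × 10⁻⁹ = 0.000000003279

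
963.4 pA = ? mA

0.0000009634 mA

pico = 1e-12, milli = 1e-3; factor is 1e-9.
963.4 × 1e-9 = 0.0000009634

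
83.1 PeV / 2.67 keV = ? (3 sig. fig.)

31100000000000

(83.1e15) / (2.67e3) = 31.12e12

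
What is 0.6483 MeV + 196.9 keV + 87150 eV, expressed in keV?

In keV:
  0.6483 MeV = 0.6483 × 10³ keV = 648.3
  196.9 keV → 196.9
  87150 eV = 87150 × 10⁻³ keV = 87.15
Sum: 648.3 + 196.9 + 87.15 = 932.35

932.35 keV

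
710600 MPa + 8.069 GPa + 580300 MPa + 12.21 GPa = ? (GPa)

In GPa:
  710600 MPa = 710600 × 10⁻³ GPa = 710.6
  8.069 GPa → 8.069
  580300 MPa = 580300 × 10⁻³ GPa = 580.3
  12.21 GPa → 12.21
Sum: 710.6 + 8.069 + 580.3 + 12.21 = 1311.179

1311.179 GPa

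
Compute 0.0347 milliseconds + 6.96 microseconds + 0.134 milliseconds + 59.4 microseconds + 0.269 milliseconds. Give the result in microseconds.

In microseconds:
  0.0347 milliseconds = 0.0347 × 10^3 microseconds = 34.7
  6.96 microseconds → 6.96
  0.134 milliseconds = 0.134 × 10^3 microseconds = 134
  59.4 microseconds → 59.4
  0.269 milliseconds = 0.269 × 10^3 microseconds = 269
Sum: 34.7 + 6.96 + 134 + 59.4 + 269 = 504.06

504.06 microseconds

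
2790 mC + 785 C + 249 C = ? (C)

1036.79 C

In C:
  2790 mC = 2790 × 10^-3 C = 2.79
  785 C → 785
  249 C → 249
Sum: 2.79 + 785 + 249 = 1036.79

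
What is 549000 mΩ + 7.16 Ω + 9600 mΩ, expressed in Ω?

565.76 Ω

In Ω:
  549000 mΩ = 549000e-3 Ω = 549
  7.16 Ω → 7.16
  9600 mΩ = 9600e-3 Ω = 9.6
Sum: 549 + 7.16 + 9.6 = 565.76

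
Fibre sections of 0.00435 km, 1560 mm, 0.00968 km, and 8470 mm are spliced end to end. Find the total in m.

In m:
  0.00435 km = 0.00435e3 m = 4.35
  1560 mm = 1560e-3 m = 1.56
  0.00968 km = 0.00968e3 m = 9.68
  8470 mm = 8470e-3 m = 8.47
Sum: 4.35 + 1.56 + 9.68 + 8.47 = 24.06

24.06 m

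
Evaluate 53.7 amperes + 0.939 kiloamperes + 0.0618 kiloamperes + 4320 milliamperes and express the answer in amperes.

1058.82 amperes

In amperes:
  53.7 amperes → 53.7
  0.939 kiloamperes = 0.939 × 10³ amperes = 939
  0.0618 kiloamperes = 0.0618 × 10³ amperes = 61.8
  4320 milliamperes = 4320 × 10⁻³ amperes = 4.32
Sum: 53.7 + 939 + 61.8 + 4.32 = 1058.82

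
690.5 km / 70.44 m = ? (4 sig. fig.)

(690.5e3) / (70.44) = 9.8027e3

9803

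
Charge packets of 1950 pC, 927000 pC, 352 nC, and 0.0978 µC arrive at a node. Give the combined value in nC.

1378.75 nC

In nC:
  1950 pC = 1950 × 10^-3 nC = 1.95
  927000 pC = 927000 × 10^-3 nC = 927
  352 nC → 352
  0.0978 µC = 0.0978 × 10^3 nC = 97.8
Sum: 1.95 + 927 + 352 + 97.8 = 1378.75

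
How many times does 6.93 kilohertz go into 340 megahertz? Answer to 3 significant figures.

49100

(340e6) / (6.93e3) = 49.06e3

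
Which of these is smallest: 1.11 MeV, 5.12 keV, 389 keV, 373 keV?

5.12 keV

1.11 MeV = 1110000 eV
5.12 keV = 5120 eV
389 keV = 389000 eV
373 keV = 373000 eV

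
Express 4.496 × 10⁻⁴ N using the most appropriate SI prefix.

= 449.6 × 10⁻⁶ N; 10⁻⁶ is micro.

449.6 uN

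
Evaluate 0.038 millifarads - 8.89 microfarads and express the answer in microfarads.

29.11 microfarads

In microfarads:
  0.038 millifarads = 0.038 × 10^3 microfarads = 38
  8.89 microfarads → 8.89
Difference: 38 - 8.89 = 29.11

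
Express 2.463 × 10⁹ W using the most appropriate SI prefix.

= 2.463 × 10⁹ W; 10⁹ is giga.

2.463 GW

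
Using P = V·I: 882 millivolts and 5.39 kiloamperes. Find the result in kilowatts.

882e-3 × 5.39e3 = 4753.98 W

4.75398 kilowatts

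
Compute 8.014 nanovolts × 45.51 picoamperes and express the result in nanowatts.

0.00000000036471714 nanowatts

8.014e-9 × 45.51e-12 = 364.71714e-21 W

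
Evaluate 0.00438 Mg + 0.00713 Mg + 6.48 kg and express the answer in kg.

17.99 kg

In kg:
  0.00438 Mg = 0.00438 × 10³ kg = 4.38
  0.00713 Mg = 0.00713 × 10³ kg = 7.13
  6.48 kg → 6.48
Sum: 4.38 + 7.13 + 6.48 = 17.99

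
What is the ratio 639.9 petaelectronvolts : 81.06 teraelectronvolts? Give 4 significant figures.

7894

(639.9 × 10¹⁵) / (81.06 × 10¹²) = 7.8942 × 10³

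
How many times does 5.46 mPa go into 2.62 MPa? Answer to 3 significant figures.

480000000

(2.62e6) / (5.46e-3) = 0.4799e9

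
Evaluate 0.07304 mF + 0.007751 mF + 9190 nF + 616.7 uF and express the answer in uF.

In uF:
  0.07304 mF = 0.07304e3 uF = 73.04
  0.007751 mF = 0.007751e3 uF = 7.751
  9190 nF = 9190e-3 uF = 9.19
  616.7 uF → 616.7
Sum: 73.04 + 7.751 + 9.19 + 616.7 = 706.681

706.681 uF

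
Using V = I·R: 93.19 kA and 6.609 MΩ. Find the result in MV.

615892.71 MV

93.19e3 × 6.609e6 = 615.89271e9 V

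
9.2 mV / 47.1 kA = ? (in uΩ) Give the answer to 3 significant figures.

(9.2e-3) / (47.1e3) = 0.19533e-6 Ω

0.195 uΩ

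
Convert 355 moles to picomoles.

(no prefix) = 10^0, pico = 10^-12; factor is 10^12.
355 × 10^12 = 355000000000000

355000000000000 picomoles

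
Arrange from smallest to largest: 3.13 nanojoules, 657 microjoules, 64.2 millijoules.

3.13 nanojoules = 0.00000000313 joules
657 microjoules = 0.000657 joules
64.2 millijoules = 0.0642 joules

3.13 nanojoules < 657 microjoules < 64.2 millijoules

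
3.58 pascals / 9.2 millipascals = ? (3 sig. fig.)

(3.58) / (9.2e-3) = 0.3891e3

389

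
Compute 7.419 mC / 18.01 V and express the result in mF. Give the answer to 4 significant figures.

(7.419e-3) / (18.01) = 0.411938e-3 F

0.4119 mF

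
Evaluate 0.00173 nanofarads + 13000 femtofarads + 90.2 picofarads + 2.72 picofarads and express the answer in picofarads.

In picofarads:
  0.00173 nanofarads = 0.00173 × 10^3 picofarads = 1.73
  13000 femtofarads = 13000 × 10^-3 picofarads = 13
  90.2 picofarads → 90.2
  2.72 picofarads → 2.72
Sum: 1.73 + 13 + 90.2 + 2.72 = 107.65

107.65 picofarads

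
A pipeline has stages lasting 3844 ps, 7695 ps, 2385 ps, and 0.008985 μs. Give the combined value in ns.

In ns:
  3844 ps = 3844 × 10⁻³ ns = 3.844
  7695 ps = 7695 × 10⁻³ ns = 7.695
  2385 ps = 2385 × 10⁻³ ns = 2.385
  0.008985 μs = 0.008985 × 10³ ns = 8.985
Sum: 3.844 + 7.695 + 2.385 + 8.985 = 22.909

22.909 ns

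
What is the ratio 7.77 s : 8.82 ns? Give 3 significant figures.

(7.77) / (8.82e-9) = 0.881e9

881000000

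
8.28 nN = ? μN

nano = 10⁻⁹, micro = 10⁻⁶; factor is 10⁻³.
8.28 × 10⁻³ = 0.00828

0.00828 μN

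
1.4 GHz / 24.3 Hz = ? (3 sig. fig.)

57600000

(1.4 × 10⁹) / (24.3) = 0.05761 × 10⁹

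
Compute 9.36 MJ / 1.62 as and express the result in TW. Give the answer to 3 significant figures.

(9.36e6) / (1.62e-18) = 5.7778e24 W

5780000000000 TW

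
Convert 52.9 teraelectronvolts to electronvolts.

tera = 10¹², (no prefix) = 10⁰; factor is 10¹².
52.9 × 10¹² = 52900000000000

52900000000000 electronvolts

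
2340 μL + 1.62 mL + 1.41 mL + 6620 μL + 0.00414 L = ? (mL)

In mL:
  2340 μL = 2340 × 10⁻³ mL = 2.34
  1.62 mL → 1.62
  1.41 mL → 1.41
  6620 μL = 6620 × 10⁻³ mL = 6.62
  0.00414 L = 0.00414 × 10³ mL = 4.14
Sum: 2.34 + 1.62 + 1.41 + 6.62 + 4.14 = 16.13

16.13 mL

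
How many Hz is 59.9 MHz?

59900000 Hz

mega = 10⁶, (no prefix) = 10⁰; factor is 10⁶.
59.9 × 10⁶ = 59900000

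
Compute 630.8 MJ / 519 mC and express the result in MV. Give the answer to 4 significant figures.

(630.8 × 10^6) / (519 × 10^-3) = 1.21541 × 10^9 V

1215 MV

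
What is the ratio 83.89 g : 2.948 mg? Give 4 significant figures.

28460

(83.89) / (2.948e-3) = 28.457e3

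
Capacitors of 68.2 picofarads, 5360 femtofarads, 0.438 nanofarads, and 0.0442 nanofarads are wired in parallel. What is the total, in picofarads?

555.76 picofarads

In picofarads:
  68.2 picofarads → 68.2
  5360 femtofarads = 5360e-3 picofarads = 5.36
  0.438 nanofarads = 0.438e3 picofarads = 438
  0.0442 nanofarads = 0.0442e3 picofarads = 44.2
Sum: 68.2 + 5.36 + 438 + 44.2 = 555.76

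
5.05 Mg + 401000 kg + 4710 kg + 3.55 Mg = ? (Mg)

In Mg:
  5.05 Mg → 5.05
  401000 kg = 401000e-3 Mg = 401
  4710 kg = 4710e-3 Mg = 4.71
  3.55 Mg → 3.55
Sum: 5.05 + 401 + 4.71 + 3.55 = 414.31

414.31 Mg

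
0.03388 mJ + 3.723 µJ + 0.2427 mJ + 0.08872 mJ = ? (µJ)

369.023 µJ

In µJ:
  0.03388 mJ = 0.03388e3 µJ = 33.88
  3.723 µJ → 3.723
  0.2427 mJ = 0.2427e3 µJ = 242.7
  0.08872 mJ = 0.08872e3 µJ = 88.72
Sum: 33.88 + 3.723 + 242.7 + 88.72 = 369.023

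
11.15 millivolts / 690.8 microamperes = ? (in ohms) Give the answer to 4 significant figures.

(11.15e-3) / (690.8e-6) = 0.0161407e3 Ω

16.14 ohms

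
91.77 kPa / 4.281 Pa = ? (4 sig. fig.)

21440

(91.77 × 10^3) / (4.281) = 21.437 × 10^3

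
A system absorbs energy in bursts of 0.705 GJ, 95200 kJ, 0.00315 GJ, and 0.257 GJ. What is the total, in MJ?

1060.35 MJ

In MJ:
  0.705 GJ = 0.705 × 10³ MJ = 705
  95200 kJ = 95200 × 10⁻³ MJ = 95.2
  0.00315 GJ = 0.00315 × 10³ MJ = 3.15
  0.257 GJ = 0.257 × 10³ MJ = 257
Sum: 705 + 95.2 + 3.15 + 257 = 1060.35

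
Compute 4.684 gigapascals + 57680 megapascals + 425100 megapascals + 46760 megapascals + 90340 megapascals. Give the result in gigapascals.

In gigapascals:
  4.684 gigapascals → 4.684
  57680 megapascals = 57680 × 10^-3 gigapascals = 57.68
  425100 megapascals = 425100 × 10^-3 gigapascals = 425.1
  46760 megapascals = 46760 × 10^-3 gigapascals = 46.76
  90340 megapascals = 90340 × 10^-3 gigapascals = 90.34
Sum: 4.684 + 57.68 + 425.1 + 46.76 + 90.34 = 624.564

624.564 gigapascals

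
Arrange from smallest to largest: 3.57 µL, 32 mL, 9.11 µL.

3.57 µL < 9.11 µL < 32 mL

3.57 µL = 0.00000357 L
32 mL = 0.032 L
9.11 µL = 0.00000911 L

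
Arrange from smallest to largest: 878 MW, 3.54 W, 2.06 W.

878 MW = 878000000 W
3.54 W = 3.54 W
2.06 W = 2.06 W

2.06 W < 3.54 W < 878 MW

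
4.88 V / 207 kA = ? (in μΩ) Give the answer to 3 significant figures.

23.6 μΩ

(4.88) / (207 × 10^3) = 0.023575 × 10^-3 Ω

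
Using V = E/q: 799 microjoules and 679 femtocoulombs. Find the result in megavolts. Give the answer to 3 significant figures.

(799e-6) / (679e-15) = 1.1767e9 V

1180 megavolts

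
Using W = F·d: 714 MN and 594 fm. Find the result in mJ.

0.424116 mJ

714 × 10^6 × 594 × 10^-15 = 424116 × 10^-9 J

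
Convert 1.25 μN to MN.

micro = 10^-6, mega = 10^6; factor is 10^-12.
1.25 × 10^-12 = 0.00000000000125

0.00000000000125 MN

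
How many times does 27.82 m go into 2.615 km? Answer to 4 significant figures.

(2.615 × 10^3) / (27.82) = 0.093997 × 10^3

94.00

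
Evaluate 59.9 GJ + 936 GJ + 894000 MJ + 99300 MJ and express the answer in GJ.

In GJ:
  59.9 GJ → 59.9
  936 GJ → 936
  894000 MJ = 894000 × 10⁻³ GJ = 894
  99300 MJ = 99300 × 10⁻³ GJ = 99.3
Sum: 59.9 + 936 + 894 + 99.3 = 1989.2

1989.2 GJ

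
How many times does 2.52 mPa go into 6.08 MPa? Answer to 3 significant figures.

(6.08 × 10⁶) / (2.52 × 10⁻³) = 2.413 × 10⁹

2410000000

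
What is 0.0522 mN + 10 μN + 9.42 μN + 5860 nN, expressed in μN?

77.48 μN

In μN:
  0.0522 mN = 0.0522e3 μN = 52.2
  10 μN → 10
  9.42 μN → 9.42
  5860 nN = 5860e-3 μN = 5.86
Sum: 52.2 + 10 + 9.42 + 5.86 = 77.48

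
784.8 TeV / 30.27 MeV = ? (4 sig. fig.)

(784.8 × 10^12) / (30.27 × 10^6) = 25.927 × 10^6

25930000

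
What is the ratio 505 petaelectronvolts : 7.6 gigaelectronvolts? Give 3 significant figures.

66400000

(505e15) / (7.6e9) = 66.45e6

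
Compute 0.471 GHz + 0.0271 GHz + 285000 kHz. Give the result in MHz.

In MHz:
  0.471 GHz = 0.471e3 MHz = 471
  0.0271 GHz = 0.0271e3 MHz = 27.1
  285000 kHz = 285000e-3 MHz = 285
Sum: 471 + 27.1 + 285 = 783.1

783.1 MHz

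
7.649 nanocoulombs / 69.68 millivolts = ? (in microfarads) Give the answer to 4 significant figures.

(7.649 × 10⁻⁹) / (69.68 × 10⁻³) = 0.109773 × 10⁻⁶ F

0.1098 microfarads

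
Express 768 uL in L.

0.000768 L

micro = 10^-6, (no prefix) = 10^0; factor is 10^-6.
768 × 10^-6 = 0.000768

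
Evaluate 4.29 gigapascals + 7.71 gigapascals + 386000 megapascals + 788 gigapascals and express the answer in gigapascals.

In gigapascals:
  4.29 gigapascals → 4.29
  7.71 gigapascals → 7.71
  386000 megapascals = 386000 × 10^-3 gigapascals = 386
  788 gigapascals → 788
Sum: 4.29 + 7.71 + 386 + 788 = 1186

1186 gigapascals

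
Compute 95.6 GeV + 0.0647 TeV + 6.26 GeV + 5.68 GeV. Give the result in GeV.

In GeV:
  95.6 GeV → 95.6
  0.0647 TeV = 0.0647e3 GeV = 64.7
  6.26 GeV → 6.26
  5.68 GeV → 5.68
Sum: 95.6 + 64.7 + 6.26 + 5.68 = 172.24

172.24 GeV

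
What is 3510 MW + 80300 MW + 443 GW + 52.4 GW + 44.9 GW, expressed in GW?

In GW:
  3510 MW = 3510 × 10⁻³ GW = 3.51
  80300 MW = 80300 × 10⁻³ GW = 80.3
  443 GW → 443
  52.4 GW → 52.4
  44.9 GW → 44.9
Sum: 3.51 + 80.3 + 443 + 52.4 + 44.9 = 624.11

624.11 GW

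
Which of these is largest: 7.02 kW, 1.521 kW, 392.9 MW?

7.02 kW = 7020 W
1.521 kW = 1521 W
392.9 MW = 392900000 W

392.9 MW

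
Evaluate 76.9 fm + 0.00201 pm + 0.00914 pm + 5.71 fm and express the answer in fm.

In fm:
  76.9 fm → 76.9
  0.00201 pm = 0.00201 × 10³ fm = 2.01
  0.00914 pm = 0.00914 × 10³ fm = 9.14
  5.71 fm → 5.71
Sum: 76.9 + 2.01 + 9.14 + 5.71 = 93.76

93.76 fm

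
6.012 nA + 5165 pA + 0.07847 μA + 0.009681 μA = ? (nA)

In nA:
  6.012 nA → 6.012
  5165 pA = 5165e-3 nA = 5.165
  0.07847 μA = 0.07847e3 nA = 78.47
  0.009681 μA = 0.009681e3 nA = 9.681
Sum: 6.012 + 5.165 + 78.47 + 9.681 = 99.328

99.328 nA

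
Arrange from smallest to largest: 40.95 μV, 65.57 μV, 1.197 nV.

1.197 nV < 40.95 μV < 65.57 μV

40.95 μV = 0.00004095 V
65.57 μV = 0.00006557 V
1.197 nV = 0.000000001197 V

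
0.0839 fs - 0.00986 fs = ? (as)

In as:
  0.0839 fs = 0.0839e3 as = 83.9
  0.00986 fs = 0.00986e3 as = 9.86
Difference: 83.9 - 9.86 = 74.04

74.04 as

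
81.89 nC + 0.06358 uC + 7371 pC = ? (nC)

In nC:
  81.89 nC → 81.89
  0.06358 uC = 0.06358 × 10^3 nC = 63.58
  7371 pC = 7371 × 10^-3 nC = 7.371
Sum: 81.89 + 63.58 + 7.371 = 152.841

152.841 nC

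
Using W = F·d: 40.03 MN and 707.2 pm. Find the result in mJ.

28.309216 mJ

40.03 × 10^6 × 707.2 × 10^-12 = 28309.216 × 10^-6 J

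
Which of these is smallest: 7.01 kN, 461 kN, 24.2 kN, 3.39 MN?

7.01 kN

7.01 kN = 7010 N
461 kN = 461000 N
24.2 kN = 24200 N
3.39 MN = 3390000 N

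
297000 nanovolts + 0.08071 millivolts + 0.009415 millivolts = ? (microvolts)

In microvolts:
  297000 nanovolts = 297000 × 10^-3 microvolts = 297
  0.08071 millivolts = 0.08071 × 10^3 microvolts = 80.71
  0.009415 millivolts = 0.009415 × 10^3 microvolts = 9.415
Sum: 297 + 80.71 + 9.415 = 387.125

387.125 microvolts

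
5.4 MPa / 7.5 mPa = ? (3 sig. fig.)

720000000

(5.4 × 10^6) / (7.5 × 10^-3) = 0.72 × 10^9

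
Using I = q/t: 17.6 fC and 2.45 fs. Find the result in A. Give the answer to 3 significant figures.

7.18 A

(17.6 × 10^-15) / (2.45 × 10^-15) = 7.1837 A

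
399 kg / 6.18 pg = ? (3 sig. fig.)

(399e3) / (6.18e-12) = 64.56e15

64600000000000000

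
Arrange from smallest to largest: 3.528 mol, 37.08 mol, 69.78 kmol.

3.528 mol = 3.528 mol
37.08 mol = 37.08 mol
69.78 kmol = 69780 mol

3.528 mol < 37.08 mol < 69.78 kmol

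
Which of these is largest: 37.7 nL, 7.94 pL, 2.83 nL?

37.7 nL = 0.0000000377 L
7.94 pL = 0.00000000000794 L
2.83 nL = 0.00000000283 L

37.7 nL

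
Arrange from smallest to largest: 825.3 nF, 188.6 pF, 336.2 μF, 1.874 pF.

1.874 pF < 188.6 pF < 825.3 nF < 336.2 μF

825.3 nF = 0.0000008253 F
188.6 pF = 0.0000000001886 F
336.2 μF = 0.0003362 F
1.874 pF = 0.000000000001874 F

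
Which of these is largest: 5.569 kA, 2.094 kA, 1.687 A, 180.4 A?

5.569 kA

5.569 kA = 5569 A
2.094 kA = 2094 A
1.687 A = 1.687 A
180.4 A = 180.4 A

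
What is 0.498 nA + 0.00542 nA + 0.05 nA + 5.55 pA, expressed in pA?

558.97 pA

In pA:
  0.498 nA = 0.498 × 10³ pA = 498
  0.00542 nA = 0.00542 × 10³ pA = 5.42
  0.05 nA = 0.05 × 10³ pA = 50
  5.55 pA → 5.55
Sum: 498 + 5.42 + 50 + 5.55 = 558.97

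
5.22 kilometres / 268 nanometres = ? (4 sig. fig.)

(5.22 × 10^3) / (268 × 10^-9) = 0.019478 × 10^12

19480000000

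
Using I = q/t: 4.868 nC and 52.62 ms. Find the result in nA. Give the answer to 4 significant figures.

92.51 nA

(4.868 × 10⁻⁹) / (52.62 × 10⁻³) = 0.0925124 × 10⁻⁶ A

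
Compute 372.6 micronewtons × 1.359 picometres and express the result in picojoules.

372.6e-6 × 1.359e-12 = 506.3634e-18 J

0.0005063634 picojoules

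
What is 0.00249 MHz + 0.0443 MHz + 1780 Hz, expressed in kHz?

In kHz:
  0.00249 MHz = 0.00249 × 10³ kHz = 2.49
  0.0443 MHz = 0.0443 × 10³ kHz = 44.3
  1780 Hz = 1780 × 10⁻³ kHz = 1.78
Sum: 2.49 + 44.3 + 1.78 = 48.57

48.57 kHz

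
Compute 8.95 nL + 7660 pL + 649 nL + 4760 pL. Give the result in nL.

In nL:
  8.95 nL → 8.95
  7660 pL = 7660 × 10⁻³ nL = 7.66
  649 nL → 649
  4760 pL = 4760 × 10⁻³ nL = 4.76
Sum: 8.95 + 7.66 + 649 + 4.76 = 670.37

670.37 nL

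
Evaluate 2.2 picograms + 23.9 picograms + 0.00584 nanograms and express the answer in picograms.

31.94 picograms

In picograms:
  2.2 picograms → 2.2
  23.9 picograms → 23.9
  0.00584 nanograms = 0.00584 × 10^3 picograms = 5.84
Sum: 2.2 + 23.9 + 5.84 = 31.94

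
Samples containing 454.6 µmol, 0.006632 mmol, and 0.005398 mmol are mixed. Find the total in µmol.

466.63 µmol

In µmol:
  454.6 µmol → 454.6
  0.006632 mmol = 0.006632 × 10^3 µmol = 6.632
  0.005398 mmol = 0.005398 × 10^3 µmol = 5.398
Sum: 454.6 + 6.632 + 5.398 = 466.63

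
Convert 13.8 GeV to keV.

giga = 1e9, kilo = 1e3; factor is 1e6.
13.8 × 1e6 = 13800000

13800000 keV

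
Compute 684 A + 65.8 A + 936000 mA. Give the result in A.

1685.8 A

In A:
  684 A → 684
  65.8 A → 65.8
  936000 mA = 936000 × 10⁻³ A = 936
Sum: 684 + 65.8 + 936 = 1685.8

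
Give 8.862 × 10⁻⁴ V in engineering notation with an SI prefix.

= 886.2 × 10⁻⁶ V; 10⁻⁶ is micro.

886.2 μV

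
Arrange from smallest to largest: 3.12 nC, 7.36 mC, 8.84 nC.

3.12 nC = 0.00000000312 C
7.36 mC = 0.00736 C
8.84 nC = 0.00000000884 C

3.12 nC < 8.84 nC < 7.36 mC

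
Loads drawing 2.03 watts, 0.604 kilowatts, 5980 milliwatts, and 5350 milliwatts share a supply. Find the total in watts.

In watts:
  2.03 watts → 2.03
  0.604 kilowatts = 0.604 × 10^3 watts = 604
  5980 milliwatts = 5980 × 10^-3 watts = 5.98
  5350 milliwatts = 5350 × 10^-3 watts = 5.35
Sum: 2.03 + 604 + 5.98 + 5.35 = 617.36

617.36 watts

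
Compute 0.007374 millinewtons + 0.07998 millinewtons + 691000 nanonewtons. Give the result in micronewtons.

778.354 micronewtons

In micronewtons:
  0.007374 millinewtons = 0.007374 × 10^3 micronewtons = 7.374
  0.07998 millinewtons = 0.07998 × 10^3 micronewtons = 79.98
  691000 nanonewtons = 691000 × 10^-3 micronewtons = 691
Sum: 7.374 + 79.98 + 691 = 778.354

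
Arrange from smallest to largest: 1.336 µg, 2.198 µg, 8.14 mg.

1.336 µg < 2.198 µg < 8.14 mg

1.336 µg = 0.000001336 g
2.198 µg = 0.000002198 g
8.14 mg = 0.00814 g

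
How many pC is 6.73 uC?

6730000 pC

micro = 1e-6, pico = 1e-12; factor is 1e6.
6.73 × 1e6 = 6730000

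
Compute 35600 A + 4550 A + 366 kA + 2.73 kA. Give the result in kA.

In kA:
  35600 A = 35600 × 10^-3 kA = 35.6
  4550 A = 4550 × 10^-3 kA = 4.55
  366 kA → 366
  2.73 kA → 2.73
Sum: 35.6 + 4.55 + 366 + 2.73 = 408.88

408.88 kA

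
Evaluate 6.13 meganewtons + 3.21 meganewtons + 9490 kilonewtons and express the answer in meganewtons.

In meganewtons:
  6.13 meganewtons → 6.13
  3.21 meganewtons → 3.21
  9490 kilonewtons = 9490 × 10^-3 meganewtons = 9.49
Sum: 6.13 + 3.21 + 9.49 = 18.83

18.83 meganewtons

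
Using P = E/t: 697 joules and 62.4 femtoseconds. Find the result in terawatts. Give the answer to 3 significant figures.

11200 terawatts

(697) / (62.4e-15) = 11.17e15 W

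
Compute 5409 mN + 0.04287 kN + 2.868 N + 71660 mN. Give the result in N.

122.807 N

In N:
  5409 mN = 5409e-3 N = 5.409
  0.04287 kN = 0.04287e3 N = 42.87
  2.868 N → 2.868
  71660 mN = 71660e-3 N = 71.66
Sum: 5.409 + 42.87 + 2.868 + 71.66 = 122.807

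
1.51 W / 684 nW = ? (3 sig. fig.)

(1.51) / (684 × 10^-9) = 0.002208 × 10^9

2210000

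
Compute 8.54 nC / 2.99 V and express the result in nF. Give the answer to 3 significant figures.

2.86 nF

(8.54e-9) / (2.99) = 2.8562e-9 F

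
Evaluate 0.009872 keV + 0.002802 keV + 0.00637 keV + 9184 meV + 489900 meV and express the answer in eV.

In eV:
  0.009872 keV = 0.009872 × 10³ eV = 9.872
  0.002802 keV = 0.002802 × 10³ eV = 2.802
  0.00637 keV = 0.00637 × 10³ eV = 6.37
  9184 meV = 9184 × 10⁻³ eV = 9.184
  489900 meV = 489900 × 10⁻³ eV = 489.9
Sum: 9.872 + 2.802 + 6.37 + 9.184 + 489.9 = 518.128

518.128 eV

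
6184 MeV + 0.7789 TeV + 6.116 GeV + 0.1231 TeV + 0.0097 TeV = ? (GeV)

924 GeV

In GeV:
  6184 MeV = 6184e-3 GeV = 6.184
  0.7789 TeV = 0.7789e3 GeV = 778.9
  6.116 GeV → 6.116
  0.1231 TeV = 0.1231e3 GeV = 123.1
  0.0097 TeV = 0.0097e3 GeV = 9.7
Sum: 6.184 + 778.9 + 6.116 + 123.1 + 9.7 = 924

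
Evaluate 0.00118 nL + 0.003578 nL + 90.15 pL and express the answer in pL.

In pL:
  0.00118 nL = 0.00118 × 10³ pL = 1.18
  0.003578 nL = 0.003578 × 10³ pL = 3.578
  90.15 pL → 90.15
Sum: 1.18 + 3.578 + 90.15 = 94.908

94.908 pL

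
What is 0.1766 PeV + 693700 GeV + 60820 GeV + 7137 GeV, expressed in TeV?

938.257 TeV

In TeV:
  0.1766 PeV = 0.1766 × 10³ TeV = 176.6
  693700 GeV = 693700 × 10⁻³ TeV = 693.7
  60820 GeV = 60820 × 10⁻³ TeV = 60.82
  7137 GeV = 7137 × 10⁻³ TeV = 7.137
Sum: 176.6 + 693.7 + 60.82 + 7.137 = 938.257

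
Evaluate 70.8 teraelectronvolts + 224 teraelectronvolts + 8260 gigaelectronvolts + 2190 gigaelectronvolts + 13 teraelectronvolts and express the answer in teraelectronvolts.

In teraelectronvolts:
  70.8 teraelectronvolts → 70.8
  224 teraelectronvolts → 224
  8260 gigaelectronvolts = 8260 × 10⁻³ teraelectronvolts = 8.26
  2190 gigaelectronvolts = 2190 × 10⁻³ teraelectronvolts = 2.19
  13 teraelectronvolts → 13
Sum: 70.8 + 224 + 8.26 + 2.19 + 13 = 318.25

318.25 teraelectronvolts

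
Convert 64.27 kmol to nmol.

kilo = 1e3, nano = 1e-9; factor is 1e12.
64.27 × 1e12 = 64270000000000

64270000000000 nmol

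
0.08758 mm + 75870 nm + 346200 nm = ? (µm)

509.65 µm

In µm:
  0.08758 mm = 0.08758 × 10³ µm = 87.58
  75870 nm = 75870 × 10⁻³ µm = 75.87
  346200 nm = 346200 × 10⁻³ µm = 346.2
Sum: 87.58 + 75.87 + 346.2 = 509.65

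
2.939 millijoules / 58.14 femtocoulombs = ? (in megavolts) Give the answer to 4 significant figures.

50550 megavolts

(2.939 × 10⁻³) / (58.14 × 10⁻¹⁵) = 0.0505504 × 10¹² V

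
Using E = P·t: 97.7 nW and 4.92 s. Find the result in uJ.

97.7e-9 × 4.92 = 480.684e-9 J

0.480684 uJ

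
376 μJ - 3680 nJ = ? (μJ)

372.32 μJ

In μJ:
  376 μJ → 376
  3680 nJ = 3680 × 10⁻³ μJ = 3.68
Difference: 376 - 3.68 = 372.32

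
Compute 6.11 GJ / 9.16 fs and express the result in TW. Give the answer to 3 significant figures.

(6.11 × 10⁹) / (9.16 × 10⁻¹⁵) = 0.66703 × 10²⁴ W

667000000000 TW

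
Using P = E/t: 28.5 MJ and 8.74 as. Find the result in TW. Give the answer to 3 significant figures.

3260000000000 TW

(28.5e6) / (8.74e-18) = 3.2609e24 W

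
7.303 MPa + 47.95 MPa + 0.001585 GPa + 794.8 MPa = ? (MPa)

In MPa:
  7.303 MPa → 7.303
  47.95 MPa → 47.95
  0.001585 GPa = 0.001585 × 10^3 MPa = 1.585
  794.8 MPa → 794.8
Sum: 7.303 + 47.95 + 1.585 + 794.8 = 851.638

851.638 MPa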